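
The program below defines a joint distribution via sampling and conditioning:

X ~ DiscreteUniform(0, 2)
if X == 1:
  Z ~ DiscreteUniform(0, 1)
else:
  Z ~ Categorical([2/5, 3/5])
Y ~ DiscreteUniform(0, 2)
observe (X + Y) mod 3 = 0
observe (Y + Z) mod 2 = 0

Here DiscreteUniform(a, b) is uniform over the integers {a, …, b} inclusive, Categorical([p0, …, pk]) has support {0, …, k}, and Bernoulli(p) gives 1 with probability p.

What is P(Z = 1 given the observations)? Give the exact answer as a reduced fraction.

Enumerate traces; 3 have nonzero weight after conditioning:
  (X=0, Z=0, Y=0) weight 2/45
  (X=1, Z=0, Y=2) weight 1/18
  (X=2, Z=1, Y=1) weight 1/15
Group by Z:
  weight(Z=0) = 1/10
  weight(Z=1) = 1/15
Total weight = 1/10 + 1/15 = 1/6
P(Z=0 | obs) = 1/10 / 1/6 = 3/5
P(Z=1 | obs) = 1/15 / 1/6 = 2/5

P(Z = 1 | obs) = 2/5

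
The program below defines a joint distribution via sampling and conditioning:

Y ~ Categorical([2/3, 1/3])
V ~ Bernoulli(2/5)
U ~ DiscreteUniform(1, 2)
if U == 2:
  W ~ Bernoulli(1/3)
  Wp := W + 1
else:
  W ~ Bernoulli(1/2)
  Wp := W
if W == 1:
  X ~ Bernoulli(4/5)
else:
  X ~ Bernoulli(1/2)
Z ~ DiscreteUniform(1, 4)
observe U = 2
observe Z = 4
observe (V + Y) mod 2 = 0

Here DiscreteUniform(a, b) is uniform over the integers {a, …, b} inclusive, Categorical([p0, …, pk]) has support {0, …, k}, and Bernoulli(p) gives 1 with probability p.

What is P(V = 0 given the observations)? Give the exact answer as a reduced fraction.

Enumerate traces; 8 have nonzero weight after conditioning:
  (Y=0, V=0, U=2, W=0, X=0, Z=4) weight 1/60
  (Y=0, V=0, U=2, W=0, X=1, Z=4) weight 1/60
  (Y=0, V=0, U=2, W=1, X=0, Z=4) weight 1/300
  (Y=0, V=0, U=2, W=1, X=1, Z=4) weight 1/75
  (Y=1, V=1, U=2, W=0, X=0, Z=4) weight 1/180
  (Y=1, V=1, U=2, W=0, X=1, Z=4) weight 1/180
  (Y=1, V=1, U=2, W=1, X=0, Z=4) weight 1/900
  (Y=1, V=1, U=2, W=1, X=1, Z=4) weight 1/225
Group by V:
  weight(V=0) = 1/20
  weight(V=1) = 1/60
Total weight = 1/20 + 1/60 = 1/15
P(V=0 | obs) = 1/20 / 1/15 = 3/4
P(V=1 | obs) = 1/60 / 1/15 = 1/4

P(V = 0 | obs) = 3/4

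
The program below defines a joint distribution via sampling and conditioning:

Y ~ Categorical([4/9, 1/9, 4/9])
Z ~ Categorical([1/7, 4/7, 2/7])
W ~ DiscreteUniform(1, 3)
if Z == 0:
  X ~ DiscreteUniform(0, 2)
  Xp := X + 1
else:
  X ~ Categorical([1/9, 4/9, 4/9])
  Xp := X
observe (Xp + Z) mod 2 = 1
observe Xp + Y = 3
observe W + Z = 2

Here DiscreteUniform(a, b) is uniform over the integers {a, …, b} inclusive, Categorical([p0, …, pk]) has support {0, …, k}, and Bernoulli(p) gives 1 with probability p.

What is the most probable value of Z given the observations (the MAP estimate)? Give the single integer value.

argmax_v P(Z = v | obs) = 0

Enumerate traces; 3 have nonzero weight after conditioning:
  (Y=0, Z=0, W=2, X=2) weight 4/567
  (Y=1, Z=1, W=1, X=2) weight 16/1701
  (Y=2, Z=0, W=2, X=0) weight 4/567
Group by Z:
  weight(Z=0) = 8/567
  weight(Z=1) = 16/1701
Total weight = 8/567 + 16/1701 = 40/1701
P(Z=0 | obs) = 8/567 / 40/1701 = 3/5
P(Z=1 | obs) = 16/1701 / 40/1701 = 2/5
argmax = 0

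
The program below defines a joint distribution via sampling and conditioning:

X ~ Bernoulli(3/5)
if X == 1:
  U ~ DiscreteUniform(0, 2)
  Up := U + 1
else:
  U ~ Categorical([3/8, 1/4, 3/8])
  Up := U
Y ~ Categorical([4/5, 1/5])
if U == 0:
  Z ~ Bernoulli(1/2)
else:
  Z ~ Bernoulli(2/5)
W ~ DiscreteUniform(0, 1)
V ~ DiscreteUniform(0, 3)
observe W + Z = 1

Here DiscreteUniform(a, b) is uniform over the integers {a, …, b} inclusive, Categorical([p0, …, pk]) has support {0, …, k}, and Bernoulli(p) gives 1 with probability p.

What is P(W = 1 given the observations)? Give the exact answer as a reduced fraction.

Enumerate traces; 96 have nonzero weight after conditioning:
  (X=0, U=0, Y=0, Z=0, W=1, V=0) weight 3/400
  (X=0, U=0, Y=0, Z=0, W=1, V=1) weight 3/400
  (X=0, U=0, Y=0, Z=0, W=1, V=2) weight 3/400
  (X=0, U=0, Y=0, Z=0, W=1, V=3) weight 3/400
  (X=0, U=0, Y=0, Z=1, W=0, V=0) weight 3/400
  (X=0, U=0, Y=0, Z=1, W=0, V=1) weight 3/400
  (X=0, U=0, Y=0, Z=1, W=0, V=2) weight 3/400
  (X=0, U=0, Y=0, Z=1, W=0, V=3) weight 3/400
  … 88 more
Group by W:
  weight(W=0) = 87/400
  weight(W=1) = 113/400
Total weight = 87/400 + 113/400 = 1/2
P(W=0 | obs) = 87/400 / 1/2 = 87/200
P(W=1 | obs) = 113/400 / 1/2 = 113/200

P(W = 1 | obs) = 113/200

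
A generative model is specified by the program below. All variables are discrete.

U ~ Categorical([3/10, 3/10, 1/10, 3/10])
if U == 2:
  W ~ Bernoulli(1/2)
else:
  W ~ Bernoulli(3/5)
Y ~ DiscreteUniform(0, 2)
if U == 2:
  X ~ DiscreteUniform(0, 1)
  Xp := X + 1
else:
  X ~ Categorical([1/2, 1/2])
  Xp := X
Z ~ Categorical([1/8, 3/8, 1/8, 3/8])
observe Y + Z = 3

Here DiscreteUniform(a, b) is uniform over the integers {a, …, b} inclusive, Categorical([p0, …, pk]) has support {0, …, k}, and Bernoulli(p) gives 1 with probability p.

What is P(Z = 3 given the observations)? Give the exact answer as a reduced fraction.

P(Z = 3 | obs) = 3/7

Enumerate traces; 48 have nonzero weight after conditioning:
  (U=0, W=0, Y=0, X=0, Z=3) weight 3/400
  (U=0, W=0, Y=0, X=1, Z=3) weight 3/400
  (U=0, W=0, Y=1, X=0, Z=2) weight 1/400
  (U=0, W=0, Y=1, X=1, Z=2) weight 1/400
  (U=0, W=0, Y=2, X=0, Z=1) weight 3/400
  (U=0, W=0, Y=2, X=1, Z=1) weight 3/400
  (U=0, W=1, Y=0, X=0, Z=3) weight 9/800
  (U=0, W=1, Y=0, X=1, Z=3) weight 9/800
  … 40 more
Group by Z:
  weight(Z=1) = 1/8
  weight(Z=2) = 1/24
  weight(Z=3) = 1/8
Total weight = 1/8 + 1/24 + 1/8 = 7/24
P(Z=1 | obs) = 1/8 / 7/24 = 3/7
P(Z=2 | obs) = 1/24 / 7/24 = 1/7
P(Z=3 | obs) = 1/8 / 7/24 = 3/7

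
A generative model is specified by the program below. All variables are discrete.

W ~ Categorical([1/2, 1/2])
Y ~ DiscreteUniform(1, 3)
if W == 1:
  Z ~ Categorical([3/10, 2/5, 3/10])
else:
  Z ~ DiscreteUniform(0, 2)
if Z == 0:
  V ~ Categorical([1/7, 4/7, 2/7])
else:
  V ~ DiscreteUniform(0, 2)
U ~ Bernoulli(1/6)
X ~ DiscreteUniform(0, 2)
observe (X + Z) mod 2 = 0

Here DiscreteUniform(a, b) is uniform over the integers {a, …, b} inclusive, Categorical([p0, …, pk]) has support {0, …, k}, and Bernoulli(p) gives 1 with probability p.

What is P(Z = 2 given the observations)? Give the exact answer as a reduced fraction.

Enumerate traces; 180 have nonzero weight after conditioning:
  (W=0, Y=1, Z=0, V=0, U=0, X=0) weight 5/2268
  (W=0, Y=1, Z=0, V=0, U=0, X=2) weight 5/2268
  (W=0, Y=1, Z=0, V=0, U=1, X=0) weight 1/2268
  (W=0, Y=1, Z=0, V=0, U=1, X=2) weight 1/2268
  (W=0, Y=1, Z=0, V=1, U=0, X=0) weight 5/567
  (W=0, Y=1, Z=0, V=1, U=0, X=2) weight 5/567
  (W=0, Y=1, Z=0, V=1, U=1, X=0) weight 1/567
  (W=0, Y=1, Z=0, V=1, U=1, X=2) weight 1/567
  (W=0, Y=1, Z=1, V=0, U=0, X=1) weight 5/972
  (W=0, Y=1, Z=2, V=0, U=0, X=0) weight 5/972
  … 170 more
Group by Z:
  weight(Z=0) = 19/90
  weight(Z=1) = 11/90
  weight(Z=2) = 19/90
Total weight = 19/90 + 11/90 + 19/90 = 49/90
P(Z=0 | obs) = 19/90 / 49/90 = 19/49
P(Z=1 | obs) = 11/90 / 49/90 = 11/49
P(Z=2 | obs) = 19/90 / 49/90 = 19/49

P(Z = 2 | obs) = 19/49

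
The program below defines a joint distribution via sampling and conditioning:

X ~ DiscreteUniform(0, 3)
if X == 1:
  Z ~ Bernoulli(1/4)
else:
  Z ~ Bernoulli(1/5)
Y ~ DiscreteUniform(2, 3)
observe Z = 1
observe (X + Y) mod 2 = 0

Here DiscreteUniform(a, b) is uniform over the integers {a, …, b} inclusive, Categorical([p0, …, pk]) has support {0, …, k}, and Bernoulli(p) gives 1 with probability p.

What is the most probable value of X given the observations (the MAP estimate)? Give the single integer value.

argmax_v P(X = v | obs) = 1

Enumerate traces; 4 have nonzero weight after conditioning:
  (X=0, Z=1, Y=2) weight 1/40
  (X=1, Z=1, Y=3) weight 1/32
  (X=2, Z=1, Y=2) weight 1/40
  (X=3, Z=1, Y=3) weight 1/40
Group by X:
  weight(X=0) = 1/40
  weight(X=1) = 1/32
  weight(X=2) = 1/40
  weight(X=3) = 1/40
Total weight = 1/40 + 1/32 + 1/40 + 1/40 = 17/160
P(X=0 | obs) = 1/40 / 17/160 = 4/17
P(X=1 | obs) = 1/32 / 17/160 = 5/17
P(X=2 | obs) = 1/40 / 17/160 = 4/17
P(X=3 | obs) = 1/40 / 17/160 = 4/17
argmax = 1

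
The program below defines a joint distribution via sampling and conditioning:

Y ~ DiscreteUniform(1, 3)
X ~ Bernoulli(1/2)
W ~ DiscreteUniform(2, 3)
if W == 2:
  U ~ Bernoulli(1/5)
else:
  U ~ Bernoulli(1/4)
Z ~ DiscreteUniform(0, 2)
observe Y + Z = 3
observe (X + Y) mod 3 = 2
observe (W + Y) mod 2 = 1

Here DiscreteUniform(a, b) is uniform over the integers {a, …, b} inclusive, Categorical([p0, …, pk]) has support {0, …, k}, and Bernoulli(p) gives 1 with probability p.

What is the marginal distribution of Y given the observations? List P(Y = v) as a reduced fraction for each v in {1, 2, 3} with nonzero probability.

Enumerate traces; 4 have nonzero weight after conditioning:
  (Y=1, X=1, W=2, U=0, Z=2) weight 1/45
  (Y=1, X=1, W=2, U=1, Z=2) weight 1/180
  (Y=2, X=0, W=3, U=0, Z=1) weight 1/48
  (Y=2, X=0, W=3, U=1, Z=1) weight 1/144
Group by Y:
  weight(Y=1) = 1/36
  weight(Y=2) = 1/36
Total weight = 1/36 + 1/36 = 1/18
P(Y=1 | obs) = 1/36 / 1/18 = 1/2
P(Y=2 | obs) = 1/36 / 1/18 = 1/2

P(Y=1) = 1/2, P(Y=2) = 1/2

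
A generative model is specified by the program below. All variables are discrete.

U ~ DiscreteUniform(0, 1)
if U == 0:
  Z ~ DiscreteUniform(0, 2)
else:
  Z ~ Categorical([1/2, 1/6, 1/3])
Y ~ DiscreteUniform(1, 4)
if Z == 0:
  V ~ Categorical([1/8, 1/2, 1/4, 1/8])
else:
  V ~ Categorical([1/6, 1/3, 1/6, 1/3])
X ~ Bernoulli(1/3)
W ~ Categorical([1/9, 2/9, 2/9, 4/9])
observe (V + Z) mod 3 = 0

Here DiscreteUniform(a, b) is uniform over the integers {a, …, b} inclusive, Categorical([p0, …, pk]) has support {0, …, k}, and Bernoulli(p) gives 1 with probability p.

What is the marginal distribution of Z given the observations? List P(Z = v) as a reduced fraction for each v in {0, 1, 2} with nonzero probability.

P(Z=0) = 15/37, P(Z=1) = 6/37, P(Z=2) = 16/37

Enumerate traces; 256 have nonzero weight after conditioning:
  (U=0, Z=0, Y=1, V=0, X=0, W=0) weight 1/2592
  (U=0, Z=0, Y=1, V=0, X=0, W=1) weight 1/1296
  (U=0, Z=0, Y=1, V=0, X=0, W=2) weight 1/1296
  (U=0, Z=0, Y=1, V=0, X=0, W=3) weight 1/648
  (U=0, Z=0, Y=1, V=0, X=1, W=0) weight 1/5184
  (U=0, Z=0, Y=1, V=0, X=1, W=1) weight 1/2592
  (U=0, Z=0, Y=1, V=0, X=1, W=2) weight 1/2592
  (U=0, Z=0, Y=1, V=0, X=1, W=3) weight 1/1296
  (U=0, Z=1, Y=1, V=2, X=0, W=0) weight 1/1944
  (U=0, Z=2, Y=1, V=1, X=0, W=0) weight 1/972
  … 246 more
Group by Z:
  weight(Z=0) = 5/48
  weight(Z=1) = 1/24
  weight(Z=2) = 1/9
Total weight = 5/48 + 1/24 + 1/9 = 37/144
P(Z=0 | obs) = 5/48 / 37/144 = 15/37
P(Z=1 | obs) = 1/24 / 37/144 = 6/37
P(Z=2 | obs) = 1/9 / 37/144 = 16/37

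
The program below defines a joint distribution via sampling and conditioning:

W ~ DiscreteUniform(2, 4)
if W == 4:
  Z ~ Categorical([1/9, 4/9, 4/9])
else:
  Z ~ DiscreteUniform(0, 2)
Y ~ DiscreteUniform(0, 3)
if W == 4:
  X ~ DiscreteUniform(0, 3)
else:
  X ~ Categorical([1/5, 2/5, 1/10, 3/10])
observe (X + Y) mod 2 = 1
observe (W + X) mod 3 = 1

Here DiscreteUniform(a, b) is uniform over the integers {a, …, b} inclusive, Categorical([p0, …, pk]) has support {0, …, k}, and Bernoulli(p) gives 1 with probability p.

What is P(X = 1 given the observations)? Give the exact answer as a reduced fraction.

P(X = 1 | obs) = 2/5

Enumerate traces; 24 have nonzero weight after conditioning:
  (W=2, Z=0, Y=1, X=2) weight 1/360
  (W=2, Z=0, Y=3, X=2) weight 1/360
  (W=2, Z=1, Y=1, X=2) weight 1/360
  (W=2, Z=1, Y=3, X=2) weight 1/360
  (W=2, Z=2, Y=1, X=2) weight 1/360
  (W=2, Z=2, Y=3, X=2) weight 1/360
  (W=3, Z=0, Y=0, X=1) weight 1/90
  (W=3, Z=0, Y=2, X=1) weight 1/90
  (W=4, Z=0, Y=0, X=3) weight 1/432
  (W=4, Z=0, Y=1, X=0) weight 1/432
  … 14 more
Group by X:
  weight(X=0) = 1/24
  weight(X=1) = 1/15
  weight(X=2) = 1/60
  weight(X=3) = 1/24
Total weight = 1/24 + 1/15 + 1/60 + 1/24 = 1/6
P(X=0 | obs) = 1/24 / 1/6 = 1/4
P(X=1 | obs) = 1/15 / 1/6 = 2/5
P(X=2 | obs) = 1/60 / 1/6 = 1/10
P(X=3 | obs) = 1/24 / 1/6 = 1/4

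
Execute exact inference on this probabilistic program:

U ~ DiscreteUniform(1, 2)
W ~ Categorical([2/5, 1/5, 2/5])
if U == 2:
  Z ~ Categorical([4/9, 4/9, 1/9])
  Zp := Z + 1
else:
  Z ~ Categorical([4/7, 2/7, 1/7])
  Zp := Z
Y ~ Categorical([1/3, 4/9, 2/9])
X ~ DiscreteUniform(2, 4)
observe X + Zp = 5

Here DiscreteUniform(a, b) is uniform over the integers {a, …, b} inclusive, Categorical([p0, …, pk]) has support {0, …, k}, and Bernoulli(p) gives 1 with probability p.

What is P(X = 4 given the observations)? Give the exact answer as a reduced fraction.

P(X = 4 | obs) = 23/45

Enumerate traces; 45 have nonzero weight after conditioning:
  (U=1, W=0, Z=1, Y=0, X=4) weight 2/315
  (U=1, W=0, Z=1, Y=1, X=4) weight 8/945
  (U=1, W=0, Z=1, Y=2, X=4) weight 4/945
  (U=1, W=0, Z=2, Y=0, X=3) weight 1/315
  (U=1, W=0, Z=2, Y=1, X=3) weight 4/945
  (U=1, W=0, Z=2, Y=2, X=3) weight 2/945
  (U=1, W=1, Z=1, Y=0, X=4) weight 1/315
  (U=1, W=1, Z=1, Y=1, X=4) weight 4/945
  (U=2, W=0, Z=2, Y=0, X=2) weight 1/405
  … 36 more
Group by X:
  weight(X=2) = 1/54
  weight(X=3) = 37/378
  weight(X=4) = 23/189
Total weight = 1/54 + 37/378 + 23/189 = 5/21
P(X=2 | obs) = 1/54 / 5/21 = 7/90
P(X=3 | obs) = 37/378 / 5/21 = 37/90
P(X=4 | obs) = 23/189 / 5/21 = 23/45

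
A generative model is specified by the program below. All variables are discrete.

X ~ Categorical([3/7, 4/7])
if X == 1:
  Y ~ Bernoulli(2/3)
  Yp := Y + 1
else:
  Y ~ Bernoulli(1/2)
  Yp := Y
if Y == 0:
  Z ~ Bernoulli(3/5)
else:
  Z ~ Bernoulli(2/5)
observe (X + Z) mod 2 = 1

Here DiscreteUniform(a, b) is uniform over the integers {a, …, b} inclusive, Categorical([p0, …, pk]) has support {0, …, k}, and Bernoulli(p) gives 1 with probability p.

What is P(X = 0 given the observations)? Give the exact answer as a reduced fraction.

Enumerate traces; 4 have nonzero weight after conditioning:
  (X=0, Y=0, Z=1) weight 9/70
  (X=0, Y=1, Z=1) weight 3/35
  (X=1, Y=0, Z=0) weight 8/105
  (X=1, Y=1, Z=0) weight 8/35
Group by X:
  weight(X=0) = 3/14
  weight(X=1) = 32/105
Total weight = 3/14 + 32/105 = 109/210
P(X=0 | obs) = 3/14 / 109/210 = 45/109
P(X=1 | obs) = 32/105 / 109/210 = 64/109

P(X = 0 | obs) = 45/109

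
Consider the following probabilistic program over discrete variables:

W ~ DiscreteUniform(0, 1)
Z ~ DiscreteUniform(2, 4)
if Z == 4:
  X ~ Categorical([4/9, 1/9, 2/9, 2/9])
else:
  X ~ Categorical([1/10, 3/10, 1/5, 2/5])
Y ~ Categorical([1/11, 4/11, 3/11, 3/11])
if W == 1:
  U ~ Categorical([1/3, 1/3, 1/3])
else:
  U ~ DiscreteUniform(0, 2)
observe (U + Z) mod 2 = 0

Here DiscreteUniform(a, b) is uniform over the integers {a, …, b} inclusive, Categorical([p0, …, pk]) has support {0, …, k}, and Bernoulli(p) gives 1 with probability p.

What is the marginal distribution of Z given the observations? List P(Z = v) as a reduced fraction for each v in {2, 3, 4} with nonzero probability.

Enumerate traces; 160 have nonzero weight after conditioning:
  (W=0, Z=2, X=0, Y=0, U=0) weight 1/1980
  (W=0, Z=2, X=0, Y=0, U=2) weight 1/1980
  (W=0, Z=2, X=0, Y=1, U=0) weight 1/495
  (W=0, Z=2, X=0, Y=1, U=2) weight 1/495
  (W=0, Z=2, X=0, Y=2, U=0) weight 1/660
  (W=0, Z=2, X=0, Y=2, U=2) weight 1/660
  (W=0, Z=2, X=0, Y=3, U=0) weight 1/660
  (W=0, Z=2, X=0, Y=3, U=2) weight 1/660
  (W=0, Z=3, X=0, Y=0, U=1) weight 1/1980
  (W=0, Z=4, X=0, Y=0, U=0) weight 2/891
  … 150 more
Group by Z:
  weight(Z=2) = 2/9
  weight(Z=3) = 1/9
  weight(Z=4) = 2/9
Total weight = 2/9 + 1/9 + 2/9 = 5/9
P(Z=2 | obs) = 2/9 / 5/9 = 2/5
P(Z=3 | obs) = 1/9 / 5/9 = 1/5
P(Z=4 | obs) = 2/9 / 5/9 = 2/5

P(Z=2) = 2/5, P(Z=3) = 1/5, P(Z=4) = 2/5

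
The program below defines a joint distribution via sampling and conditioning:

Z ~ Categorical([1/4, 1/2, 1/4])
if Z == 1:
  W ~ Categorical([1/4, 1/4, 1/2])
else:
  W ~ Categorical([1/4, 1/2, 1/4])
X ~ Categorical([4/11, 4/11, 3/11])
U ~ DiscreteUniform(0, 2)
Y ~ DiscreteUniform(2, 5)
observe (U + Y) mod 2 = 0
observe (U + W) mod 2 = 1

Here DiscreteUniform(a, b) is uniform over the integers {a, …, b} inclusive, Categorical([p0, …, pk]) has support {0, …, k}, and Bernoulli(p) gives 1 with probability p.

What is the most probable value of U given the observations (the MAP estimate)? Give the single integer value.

Enumerate traces; 72 have nonzero weight after conditioning:
  (Z=0, W=0, X=0, U=1, Y=3) weight 1/528
  (Z=0, W=0, X=0, U=1, Y=5) weight 1/528
  (Z=0, W=0, X=1, U=1, Y=3) weight 1/528
  (Z=0, W=0, X=1, U=1, Y=5) weight 1/528
  (Z=0, W=0, X=2, U=1, Y=3) weight 1/704
  (Z=0, W=0, X=2, U=1, Y=5) weight 1/704
  (Z=0, W=1, X=0, U=0, Y=2) weight 1/264
  (Z=0, W=1, X=0, U=0, Y=4) weight 1/264
  (Z=0, W=1, X=0, U=2, Y=2) weight 1/264
  … 63 more
Group by U:
  weight(U=0) = 1/16
  weight(U=1) = 5/48
  weight(U=2) = 1/16
Total weight = 1/16 + 5/48 + 1/16 = 11/48
P(U=0 | obs) = 1/16 / 11/48 = 3/11
P(U=1 | obs) = 5/48 / 11/48 = 5/11
P(U=2 | obs) = 1/16 / 11/48 = 3/11
argmax = 1

argmax_v P(U = v | obs) = 1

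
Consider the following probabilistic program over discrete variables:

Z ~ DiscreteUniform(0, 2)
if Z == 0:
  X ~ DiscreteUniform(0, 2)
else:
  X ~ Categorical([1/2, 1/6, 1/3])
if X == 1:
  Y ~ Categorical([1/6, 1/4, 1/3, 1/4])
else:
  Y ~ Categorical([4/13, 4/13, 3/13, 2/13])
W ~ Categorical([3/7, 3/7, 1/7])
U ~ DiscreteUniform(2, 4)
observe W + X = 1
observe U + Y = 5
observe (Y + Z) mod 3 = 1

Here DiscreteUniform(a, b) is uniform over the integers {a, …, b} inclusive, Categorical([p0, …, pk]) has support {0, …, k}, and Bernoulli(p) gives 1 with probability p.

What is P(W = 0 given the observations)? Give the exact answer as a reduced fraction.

Enumerate traces; 6 have nonzero weight after conditioning:
  (Z=0, X=0, Y=1, W=1, U=4) weight 4/819
  (Z=0, X=1, Y=1, W=0, U=4) weight 1/252
  (Z=1, X=0, Y=3, W=1, U=2) weight 1/273
  (Z=1, X=1, Y=3, W=0, U=2) weight 1/504
  (Z=2, X=0, Y=2, W=1, U=3) weight 1/182
  (Z=2, X=1, Y=2, W=0, U=3) weight 1/378
Group by W:
  weight(W=0) = 13/1512
  weight(W=1) = 23/1638
Total weight = 13/1512 + 23/1638 = 445/19656
P(W=0 | obs) = 13/1512 / 445/19656 = 169/445
P(W=1 | obs) = 23/1638 / 445/19656 = 276/445

P(W = 0 | obs) = 169/445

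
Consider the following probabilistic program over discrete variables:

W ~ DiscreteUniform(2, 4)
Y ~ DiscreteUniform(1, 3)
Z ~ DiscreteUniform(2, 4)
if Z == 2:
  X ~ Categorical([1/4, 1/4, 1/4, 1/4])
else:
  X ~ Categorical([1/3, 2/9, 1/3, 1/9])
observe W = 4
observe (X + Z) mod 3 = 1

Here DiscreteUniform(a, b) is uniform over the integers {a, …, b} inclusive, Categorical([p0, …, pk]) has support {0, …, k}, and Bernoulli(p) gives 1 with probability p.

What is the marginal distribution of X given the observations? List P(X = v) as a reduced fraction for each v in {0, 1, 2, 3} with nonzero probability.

P(X=0) = 4/11, P(X=1) = 8/33, P(X=2) = 3/11, P(X=3) = 4/33

Enumerate traces; 12 have nonzero weight after conditioning:
  (W=4, Y=1, Z=2, X=2) weight 1/108
  (W=4, Y=1, Z=3, X=1) weight 2/243
  (W=4, Y=1, Z=4, X=0) weight 1/81
  (W=4, Y=1, Z=4, X=3) weight 1/243
  (W=4, Y=2, Z=2, X=2) weight 1/108
  (W=4, Y=2, Z=3, X=1) weight 2/243
  (W=4, Y=2, Z=4, X=0) weight 1/81
  (W=4, Y=2, Z=4, X=3) weight 1/243
  … 4 more
Group by X:
  weight(X=0) = 1/27
  weight(X=1) = 2/81
  weight(X=2) = 1/36
  weight(X=3) = 1/81
Total weight = 1/27 + 2/81 + 1/36 + 1/81 = 11/108
P(X=0 | obs) = 1/27 / 11/108 = 4/11
P(X=1 | obs) = 2/81 / 11/108 = 8/33
P(X=2 | obs) = 1/36 / 11/108 = 3/11
P(X=3 | obs) = 1/81 / 11/108 = 4/33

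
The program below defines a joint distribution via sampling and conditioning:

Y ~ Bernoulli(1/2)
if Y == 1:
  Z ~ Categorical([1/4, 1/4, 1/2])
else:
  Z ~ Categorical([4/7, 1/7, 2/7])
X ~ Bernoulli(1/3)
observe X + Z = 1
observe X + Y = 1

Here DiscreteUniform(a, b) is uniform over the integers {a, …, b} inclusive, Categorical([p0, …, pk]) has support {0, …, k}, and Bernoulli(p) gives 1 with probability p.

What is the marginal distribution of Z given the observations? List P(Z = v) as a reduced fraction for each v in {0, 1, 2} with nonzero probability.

P(Z=0) = 8/15, P(Z=1) = 7/15

Enumerate traces; 2 have nonzero weight after conditioning:
  (Y=0, Z=0, X=1) weight 2/21
  (Y=1, Z=1, X=0) weight 1/12
Group by Z:
  weight(Z=0) = 2/21
  weight(Z=1) = 1/12
Total weight = 2/21 + 1/12 = 5/28
P(Z=0 | obs) = 2/21 / 5/28 = 8/15
P(Z=1 | obs) = 1/12 / 5/28 = 7/15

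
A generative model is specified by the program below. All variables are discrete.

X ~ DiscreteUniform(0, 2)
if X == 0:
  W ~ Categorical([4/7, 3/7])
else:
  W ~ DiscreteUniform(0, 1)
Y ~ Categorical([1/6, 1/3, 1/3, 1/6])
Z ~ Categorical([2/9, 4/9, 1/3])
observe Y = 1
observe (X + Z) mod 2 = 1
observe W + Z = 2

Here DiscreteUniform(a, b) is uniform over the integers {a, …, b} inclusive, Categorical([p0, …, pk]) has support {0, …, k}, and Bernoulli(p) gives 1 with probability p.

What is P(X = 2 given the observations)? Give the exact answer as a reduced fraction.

Enumerate traces; 3 have nonzero weight after conditioning:
  (X=0, W=1, Y=1, Z=1) weight 4/189
  (X=1, W=0, Y=1, Z=2) weight 1/54
  (X=2, W=1, Y=1, Z=1) weight 2/81
Group by X:
  weight(X=0) = 4/189
  weight(X=1) = 1/54
  weight(X=2) = 2/81
Total weight = 4/189 + 1/54 + 2/81 = 73/1134
P(X=0 | obs) = 4/189 / 73/1134 = 24/73
P(X=1 | obs) = 1/54 / 73/1134 = 21/73
P(X=2 | obs) = 2/81 / 73/1134 = 28/73

P(X = 2 | obs) = 28/73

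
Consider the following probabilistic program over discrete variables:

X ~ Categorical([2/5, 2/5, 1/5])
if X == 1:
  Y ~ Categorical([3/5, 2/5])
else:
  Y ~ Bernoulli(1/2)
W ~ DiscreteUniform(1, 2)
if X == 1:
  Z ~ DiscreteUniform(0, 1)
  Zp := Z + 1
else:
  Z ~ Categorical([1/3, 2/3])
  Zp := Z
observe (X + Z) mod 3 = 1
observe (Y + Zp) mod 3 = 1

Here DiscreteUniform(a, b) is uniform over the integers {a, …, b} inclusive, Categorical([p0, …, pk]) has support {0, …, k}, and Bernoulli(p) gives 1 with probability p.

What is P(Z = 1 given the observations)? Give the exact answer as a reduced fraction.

P(Z = 1 | obs) = 10/19

Enumerate traces; 4 have nonzero weight after conditioning:
  (X=0, Y=0, W=1, Z=1) weight 1/15
  (X=0, Y=0, W=2, Z=1) weight 1/15
  (X=1, Y=0, W=1, Z=0) weight 3/50
  (X=1, Y=0, W=2, Z=0) weight 3/50
Group by Z:
  weight(Z=0) = 3/25
  weight(Z=1) = 2/15
Total weight = 3/25 + 2/15 = 19/75
P(Z=0 | obs) = 3/25 / 19/75 = 9/19
P(Z=1 | obs) = 2/15 / 19/75 = 10/19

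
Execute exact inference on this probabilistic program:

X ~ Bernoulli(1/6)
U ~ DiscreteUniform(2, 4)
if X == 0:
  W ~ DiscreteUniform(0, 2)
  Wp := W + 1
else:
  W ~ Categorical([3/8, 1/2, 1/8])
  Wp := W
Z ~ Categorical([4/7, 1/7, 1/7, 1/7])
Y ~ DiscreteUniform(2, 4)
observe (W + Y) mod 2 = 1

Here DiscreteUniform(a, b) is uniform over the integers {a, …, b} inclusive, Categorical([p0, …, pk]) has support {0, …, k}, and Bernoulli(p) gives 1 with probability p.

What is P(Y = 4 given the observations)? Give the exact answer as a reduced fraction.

Enumerate traces; 96 have nonzero weight after conditioning:
  (X=0, U=2, W=0, Z=0, Y=3) weight 10/567
  (X=0, U=2, W=0, Z=1, Y=3) weight 5/1134
  (X=0, U=2, W=0, Z=2, Y=3) weight 5/1134
  (X=0, U=2, W=0, Z=3, Y=3) weight 5/1134
  (X=0, U=2, W=1, Z=0, Y=2) weight 10/567
  (X=0, U=2, W=1, Z=0, Y=4) weight 10/567
  (X=0, U=2, W=1, Z=1, Y=2) weight 5/1134
  (X=0, U=2, W=1, Z=1, Y=4) weight 5/1134
  … 88 more
Group by Y:
  weight(Y=2) = 13/108
  weight(Y=3) = 23/108
  weight(Y=4) = 13/108
Total weight = 13/108 + 23/108 + 13/108 = 49/108
P(Y=2 | obs) = 13/108 / 49/108 = 13/49
P(Y=3 | obs) = 23/108 / 49/108 = 23/49
P(Y=4 | obs) = 13/108 / 49/108 = 13/49

P(Y = 4 | obs) = 13/49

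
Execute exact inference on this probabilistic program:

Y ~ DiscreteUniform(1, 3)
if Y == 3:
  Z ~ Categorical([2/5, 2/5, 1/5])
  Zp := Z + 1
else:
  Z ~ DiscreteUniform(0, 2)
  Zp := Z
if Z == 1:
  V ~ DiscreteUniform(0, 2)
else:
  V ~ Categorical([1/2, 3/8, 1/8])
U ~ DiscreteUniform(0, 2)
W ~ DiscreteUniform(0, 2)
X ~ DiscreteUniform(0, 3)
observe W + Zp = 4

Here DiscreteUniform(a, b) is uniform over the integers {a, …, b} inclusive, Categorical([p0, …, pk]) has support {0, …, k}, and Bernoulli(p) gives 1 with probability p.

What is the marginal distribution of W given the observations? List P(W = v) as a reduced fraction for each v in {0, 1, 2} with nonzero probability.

P(W=1) = 3/19, P(W=2) = 16/19

Enumerate traces; 144 have nonzero weight after conditioning:
  (Y=1, Z=2, V=0, U=0, W=2, X=0) weight 1/648
  (Y=1, Z=2, V=0, U=0, W=2, X=1) weight 1/648
  (Y=1, Z=2, V=0, U=0, W=2, X=2) weight 1/648
  (Y=1, Z=2, V=0, U=0, W=2, X=3) weight 1/648
  (Y=1, Z=2, V=0, U=1, W=2, X=0) weight 1/648
  (Y=1, Z=2, V=0, U=1, W=2, X=1) weight 1/648
  (Y=1, Z=2, V=0, U=1, W=2, X=2) weight 1/648
  (Y=1, Z=2, V=0, U=1, W=2, X=3) weight 1/648
  (Y=3, Z=2, V=0, U=0, W=1, X=0) weight 1/1080
  … 135 more
Group by W:
  weight(W=1) = 1/45
  weight(W=2) = 16/135
Total weight = 1/45 + 16/135 = 19/135
P(W=1 | obs) = 1/45 / 19/135 = 3/19
P(W=2 | obs) = 16/135 / 19/135 = 16/19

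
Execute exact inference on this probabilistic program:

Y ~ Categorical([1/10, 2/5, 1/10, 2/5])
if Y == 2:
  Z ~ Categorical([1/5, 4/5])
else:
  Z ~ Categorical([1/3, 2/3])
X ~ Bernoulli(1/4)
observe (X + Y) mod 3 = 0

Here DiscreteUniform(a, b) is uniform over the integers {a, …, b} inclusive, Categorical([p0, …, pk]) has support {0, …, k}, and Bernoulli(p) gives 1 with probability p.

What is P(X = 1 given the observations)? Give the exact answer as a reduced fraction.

P(X = 1 | obs) = 1/16

Enumerate traces; 6 have nonzero weight after conditioning:
  (Y=0, Z=0, X=0) weight 1/40
  (Y=0, Z=1, X=0) weight 1/20
  (Y=2, Z=0, X=1) weight 1/200
  (Y=2, Z=1, X=1) weight 1/50
  (Y=3, Z=0, X=0) weight 1/10
  (Y=3, Z=1, X=0) weight 1/5
Group by X:
  weight(X=0) = 3/8
  weight(X=1) = 1/40
Total weight = 3/8 + 1/40 = 2/5
P(X=0 | obs) = 3/8 / 2/5 = 15/16
P(X=1 | obs) = 1/40 / 2/5 = 1/16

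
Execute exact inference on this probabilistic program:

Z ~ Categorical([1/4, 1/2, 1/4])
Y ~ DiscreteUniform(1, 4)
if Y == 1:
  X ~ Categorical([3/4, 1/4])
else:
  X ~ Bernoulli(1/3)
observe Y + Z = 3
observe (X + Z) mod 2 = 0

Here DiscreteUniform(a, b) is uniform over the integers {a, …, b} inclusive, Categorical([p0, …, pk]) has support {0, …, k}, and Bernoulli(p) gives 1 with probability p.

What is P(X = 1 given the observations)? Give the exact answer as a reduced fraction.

Enumerate traces; 3 have nonzero weight after conditioning:
  (Z=0, Y=3, X=0) weight 1/24
  (Z=1, Y=2, X=1) weight 1/24
  (Z=2, Y=1, X=0) weight 3/64
Group by X:
  weight(X=0) = 17/192
  weight(X=1) = 1/24
Total weight = 17/192 + 1/24 = 25/192
P(X=0 | obs) = 17/192 / 25/192 = 17/25
P(X=1 | obs) = 1/24 / 25/192 = 8/25

P(X = 1 | obs) = 8/25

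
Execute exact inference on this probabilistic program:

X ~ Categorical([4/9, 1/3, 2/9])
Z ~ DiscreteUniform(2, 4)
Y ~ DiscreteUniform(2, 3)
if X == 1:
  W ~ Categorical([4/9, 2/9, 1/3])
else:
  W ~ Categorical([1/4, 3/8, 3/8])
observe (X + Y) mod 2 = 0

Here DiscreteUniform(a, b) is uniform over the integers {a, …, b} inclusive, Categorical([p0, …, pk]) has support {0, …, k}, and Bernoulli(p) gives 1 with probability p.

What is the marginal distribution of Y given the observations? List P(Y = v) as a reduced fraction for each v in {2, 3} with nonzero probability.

Enumerate traces; 27 have nonzero weight after conditioning:
  (X=0, Z=2, Y=2, W=0) weight 1/54
  (X=0, Z=2, Y=2, W=1) weight 1/36
  (X=0, Z=2, Y=2, W=2) weight 1/36
  (X=0, Z=3, Y=2, W=0) weight 1/54
  (X=0, Z=3, Y=2, W=1) weight 1/36
  (X=0, Z=3, Y=2, W=2) weight 1/36
  (X=0, Z=4, Y=2, W=0) weight 1/54
  (X=0, Z=4, Y=2, W=1) weight 1/36
  (X=1, Z=2, Y=3, W=0) weight 2/81
  … 18 more
Group by Y:
  weight(Y=2) = 1/3
  weight(Y=3) = 1/6
Total weight = 1/3 + 1/6 = 1/2
P(Y=2 | obs) = 1/3 / 1/2 = 2/3
P(Y=3 | obs) = 1/6 / 1/2 = 1/3

P(Y=2) = 2/3, P(Y=3) = 1/3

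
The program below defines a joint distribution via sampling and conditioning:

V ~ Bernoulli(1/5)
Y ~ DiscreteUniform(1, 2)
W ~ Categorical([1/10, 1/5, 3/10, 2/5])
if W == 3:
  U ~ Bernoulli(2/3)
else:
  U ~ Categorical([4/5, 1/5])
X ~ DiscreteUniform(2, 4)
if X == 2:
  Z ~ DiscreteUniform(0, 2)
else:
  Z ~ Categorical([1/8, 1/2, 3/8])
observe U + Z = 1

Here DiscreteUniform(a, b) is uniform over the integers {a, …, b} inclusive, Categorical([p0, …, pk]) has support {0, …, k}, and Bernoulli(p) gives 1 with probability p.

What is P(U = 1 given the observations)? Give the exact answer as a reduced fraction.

Enumerate traces; 96 have nonzero weight after conditioning:
  (V=0, Y=1, W=0, U=0, X=2, Z=1) weight 4/1125
  (V=0, Y=1, W=0, U=0, X=3, Z=1) weight 2/375
  (V=0, Y=1, W=0, U=0, X=4, Z=1) weight 2/375
  (V=0, Y=1, W=0, U=1, X=2, Z=0) weight 1/1125
  (V=0, Y=1, W=0, U=1, X=3, Z=0) weight 1/3000
  (V=0, Y=1, W=0, U=1, X=4, Z=0) weight 1/3000
  (V=0, Y=1, W=1, U=0, X=2, Z=1) weight 8/1125
  (V=0, Y=1, W=1, U=0, X=3, Z=1) weight 4/375
  … 88 more
Group by U:
  weight(U=0) = 184/675
  weight(U=1) = 203/2700
Total weight = 184/675 + 203/2700 = 313/900
P(U=0 | obs) = 184/675 / 313/900 = 736/939
P(U=1 | obs) = 203/2700 / 313/900 = 203/939

P(U = 1 | obs) = 203/939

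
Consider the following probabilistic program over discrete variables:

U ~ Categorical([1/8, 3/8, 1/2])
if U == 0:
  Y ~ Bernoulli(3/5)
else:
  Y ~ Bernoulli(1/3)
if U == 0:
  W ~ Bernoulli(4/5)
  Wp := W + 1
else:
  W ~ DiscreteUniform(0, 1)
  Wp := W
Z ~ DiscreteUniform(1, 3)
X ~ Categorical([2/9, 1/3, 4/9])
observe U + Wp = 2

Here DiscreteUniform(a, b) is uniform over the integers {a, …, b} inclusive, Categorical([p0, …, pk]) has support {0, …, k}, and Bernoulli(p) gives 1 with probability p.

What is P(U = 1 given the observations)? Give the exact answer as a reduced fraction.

Enumerate traces; 54 have nonzero weight after conditioning:
  (U=0, Y=0, W=1, Z=1, X=0) weight 2/675
  (U=0, Y=0, W=1, Z=1, X=1) weight 1/225
  (U=0, Y=0, W=1, Z=1, X=2) weight 4/675
  (U=0, Y=0, W=1, Z=2, X=0) weight 2/675
  (U=0, Y=0, W=1, Z=2, X=1) weight 1/225
  (U=0, Y=0, W=1, Z=2, X=2) weight 4/675
  (U=0, Y=0, W=1, Z=3, X=0) weight 2/675
  (U=0, Y=0, W=1, Z=3, X=1) weight 1/225
  (U=1, Y=0, W=1, Z=1, X=0) weight 1/108
  (U=2, Y=0, W=0, Z=1, X=0) weight 1/81
  … 44 more
Group by U:
  weight(U=0) = 1/10
  weight(U=1) = 3/16
  weight(U=2) = 1/4
Total weight = 1/10 + 3/16 + 1/4 = 43/80
P(U=0 | obs) = 1/10 / 43/80 = 8/43
P(U=1 | obs) = 3/16 / 43/80 = 15/43
P(U=2 | obs) = 1/4 / 43/80 = 20/43

P(U = 1 | obs) = 15/43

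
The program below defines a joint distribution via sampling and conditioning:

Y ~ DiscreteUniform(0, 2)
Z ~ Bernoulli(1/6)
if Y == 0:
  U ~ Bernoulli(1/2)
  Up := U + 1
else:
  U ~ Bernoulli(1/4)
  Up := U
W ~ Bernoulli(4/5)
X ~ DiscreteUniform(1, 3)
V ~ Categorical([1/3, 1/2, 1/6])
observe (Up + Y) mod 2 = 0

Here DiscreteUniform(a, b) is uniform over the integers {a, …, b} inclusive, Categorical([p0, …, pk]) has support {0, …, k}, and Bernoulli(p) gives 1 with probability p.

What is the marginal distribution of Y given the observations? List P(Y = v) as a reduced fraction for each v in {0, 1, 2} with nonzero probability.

Enumerate traces; 108 have nonzero weight after conditioning:
  (Y=0, Z=0, U=1, W=0, X=1, V=0) weight 1/324
  (Y=0, Z=0, U=1, W=0, X=1, V=1) weight 1/216
  (Y=0, Z=0, U=1, W=0, X=1, V=2) weight 1/648
  (Y=0, Z=0, U=1, W=0, X=2, V=0) weight 1/324
  (Y=0, Z=0, U=1, W=0, X=2, V=1) weight 1/216
  (Y=0, Z=0, U=1, W=0, X=2, V=2) weight 1/648
  (Y=0, Z=0, U=1, W=0, X=3, V=0) weight 1/324
  (Y=0, Z=0, U=1, W=0, X=3, V=1) weight 1/216
  (Y=1, Z=0, U=1, W=0, X=1, V=0) weight 1/648
  (Y=2, Z=0, U=0, W=0, X=1, V=0) weight 1/216
  … 98 more
Group by Y:
  weight(Y=0) = 1/6
  weight(Y=1) = 1/12
  weight(Y=2) = 1/4
Total weight = 1/6 + 1/12 + 1/4 = 1/2
P(Y=0 | obs) = 1/6 / 1/2 = 1/3
P(Y=1 | obs) = 1/12 / 1/2 = 1/6
P(Y=2 | obs) = 1/4 / 1/2 = 1/2

P(Y=0) = 1/3, P(Y=1) = 1/6, P(Y=2) = 1/2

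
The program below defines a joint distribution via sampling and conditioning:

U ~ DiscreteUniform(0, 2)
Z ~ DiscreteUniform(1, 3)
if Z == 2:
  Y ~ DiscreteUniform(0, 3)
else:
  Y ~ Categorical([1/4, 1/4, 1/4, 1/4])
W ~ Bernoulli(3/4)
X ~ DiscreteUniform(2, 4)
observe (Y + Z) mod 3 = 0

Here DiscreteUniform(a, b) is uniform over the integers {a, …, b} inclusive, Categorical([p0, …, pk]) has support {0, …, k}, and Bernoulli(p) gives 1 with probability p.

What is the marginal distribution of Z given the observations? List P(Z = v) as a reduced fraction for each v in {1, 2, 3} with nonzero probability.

P(Z=1) = 1/4, P(Z=2) = 1/4, P(Z=3) = 1/2

Enumerate traces; 72 have nonzero weight after conditioning:
  (U=0, Z=1, Y=2, W=0, X=2) weight 1/432
  (U=0, Z=1, Y=2, W=0, X=3) weight 1/432
  (U=0, Z=1, Y=2, W=0, X=4) weight 1/432
  (U=0, Z=1, Y=2, W=1, X=2) weight 1/144
  (U=0, Z=1, Y=2, W=1, X=3) weight 1/144
  (U=0, Z=1, Y=2, W=1, X=4) weight 1/144
  (U=0, Z=2, Y=1, W=0, X=2) weight 1/432
  (U=0, Z=2, Y=1, W=0, X=3) weight 1/432
  (U=0, Z=3, Y=0, W=0, X=2) weight 1/432
  … 63 more
Group by Z:
  weight(Z=1) = 1/12
  weight(Z=2) = 1/12
  weight(Z=3) = 1/6
Total weight = 1/12 + 1/12 + 1/6 = 1/3
P(Z=1 | obs) = 1/12 / 1/3 = 1/4
P(Z=2 | obs) = 1/12 / 1/3 = 1/4
P(Z=3 | obs) = 1/6 / 1/3 = 1/2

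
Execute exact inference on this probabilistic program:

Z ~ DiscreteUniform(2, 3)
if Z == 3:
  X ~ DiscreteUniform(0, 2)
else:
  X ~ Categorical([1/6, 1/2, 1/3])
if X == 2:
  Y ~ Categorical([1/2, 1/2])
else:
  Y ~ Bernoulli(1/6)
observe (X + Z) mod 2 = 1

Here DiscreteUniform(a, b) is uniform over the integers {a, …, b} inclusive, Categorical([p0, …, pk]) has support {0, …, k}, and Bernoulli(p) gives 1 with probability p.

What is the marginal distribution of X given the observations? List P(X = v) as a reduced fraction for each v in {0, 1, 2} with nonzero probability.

P(X=0) = 2/7, P(X=1) = 3/7, P(X=2) = 2/7

Enumerate traces; 6 have nonzero weight after conditioning:
  (Z=2, X=1, Y=0) weight 5/24
  (Z=2, X=1, Y=1) weight 1/24
  (Z=3, X=0, Y=0) weight 5/36
  (Z=3, X=0, Y=1) weight 1/36
  (Z=3, X=2, Y=0) weight 1/12
  (Z=3, X=2, Y=1) weight 1/12
Group by X:
  weight(X=0) = 1/6
  weight(X=1) = 1/4
  weight(X=2) = 1/6
Total weight = 1/6 + 1/4 + 1/6 = 7/12
P(X=0 | obs) = 1/6 / 7/12 = 2/7
P(X=1 | obs) = 1/4 / 7/12 = 3/7
P(X=2 | obs) = 1/6 / 7/12 = 2/7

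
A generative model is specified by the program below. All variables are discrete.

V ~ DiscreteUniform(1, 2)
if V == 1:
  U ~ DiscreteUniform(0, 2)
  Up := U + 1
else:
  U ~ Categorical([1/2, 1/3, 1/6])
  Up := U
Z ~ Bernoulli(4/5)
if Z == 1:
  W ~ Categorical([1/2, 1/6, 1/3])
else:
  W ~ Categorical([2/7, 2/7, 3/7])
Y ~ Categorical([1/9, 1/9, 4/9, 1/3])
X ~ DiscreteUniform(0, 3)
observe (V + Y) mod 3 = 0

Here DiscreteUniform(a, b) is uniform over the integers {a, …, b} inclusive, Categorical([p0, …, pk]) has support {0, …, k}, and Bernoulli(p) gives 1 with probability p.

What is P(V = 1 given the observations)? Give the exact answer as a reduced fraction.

P(V = 1 | obs) = 4/5

Enumerate traces; 144 have nonzero weight after conditioning:
  (V=1, U=0, Z=0, W=0, Y=2, X=0) weight 1/945
  (V=1, U=0, Z=0, W=0, Y=2, X=1) weight 1/945
  (V=1, U=0, Z=0, W=0, Y=2, X=2) weight 1/945
  (V=1, U=0, Z=0, W=0, Y=2, X=3) weight 1/945
  (V=1, U=0, Z=0, W=1, Y=2, X=0) weight 1/945
  (V=1, U=0, Z=0, W=1, Y=2, X=1) weight 1/945
  (V=1, U=0, Z=0, W=1, Y=2, X=2) weight 1/945
  (V=1, U=0, Z=0, W=1, Y=2, X=3) weight 1/945
  (V=2, U=0, Z=0, W=0, Y=1, X=0) weight 1/2520
  … 135 more
Group by V:
  weight(V=1) = 2/9
  weight(V=2) = 1/18
Total weight = 2/9 + 1/18 = 5/18
P(V=1 | obs) = 2/9 / 5/18 = 4/5
P(V=2 | obs) = 1/18 / 5/18 = 1/5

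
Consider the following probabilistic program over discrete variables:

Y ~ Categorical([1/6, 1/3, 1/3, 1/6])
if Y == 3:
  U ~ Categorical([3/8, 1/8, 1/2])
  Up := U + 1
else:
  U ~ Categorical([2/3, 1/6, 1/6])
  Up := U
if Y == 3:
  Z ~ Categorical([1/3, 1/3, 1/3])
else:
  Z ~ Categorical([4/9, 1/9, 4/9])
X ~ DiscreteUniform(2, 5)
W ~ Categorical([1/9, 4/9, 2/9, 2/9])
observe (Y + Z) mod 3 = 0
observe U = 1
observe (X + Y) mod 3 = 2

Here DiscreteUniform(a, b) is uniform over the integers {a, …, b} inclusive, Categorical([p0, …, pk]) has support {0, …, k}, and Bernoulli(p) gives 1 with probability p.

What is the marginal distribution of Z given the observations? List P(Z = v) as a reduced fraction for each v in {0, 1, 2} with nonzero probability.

P(Z=0) = 5/9, P(Z=1) = 4/45, P(Z=2) = 16/45

Enumerate traces; 24 have nonzero weight after conditioning:
  (Y=0, U=1, Z=0, X=2, W=0) weight 1/2916
  (Y=0, U=1, Z=0, X=2, W=1) weight 1/729
  (Y=0, U=1, Z=0, X=2, W=2) weight 1/1458
  (Y=0, U=1, Z=0, X=2, W=3) weight 1/1458
  (Y=0, U=1, Z=0, X=5, W=0) weight 1/2916
  (Y=0, U=1, Z=0, X=5, W=1) weight 1/729
  (Y=0, U=1, Z=0, X=5, W=2) weight 1/1458
  (Y=0, U=1, Z=0, X=5, W=3) weight 1/1458
  (Y=1, U=1, Z=2, X=4, W=0) weight 1/1458
  (Y=2, U=1, Z=1, X=3, W=0) weight 1/5832
  … 14 more
Group by Z:
  weight(Z=0) = 25/2592
  weight(Z=1) = 1/648
  weight(Z=2) = 1/162
Total weight = 25/2592 + 1/648 + 1/162 = 5/288
P(Z=0 | obs) = 25/2592 / 5/288 = 5/9
P(Z=1 | obs) = 1/648 / 5/288 = 4/45
P(Z=2 | obs) = 1/162 / 5/288 = 16/45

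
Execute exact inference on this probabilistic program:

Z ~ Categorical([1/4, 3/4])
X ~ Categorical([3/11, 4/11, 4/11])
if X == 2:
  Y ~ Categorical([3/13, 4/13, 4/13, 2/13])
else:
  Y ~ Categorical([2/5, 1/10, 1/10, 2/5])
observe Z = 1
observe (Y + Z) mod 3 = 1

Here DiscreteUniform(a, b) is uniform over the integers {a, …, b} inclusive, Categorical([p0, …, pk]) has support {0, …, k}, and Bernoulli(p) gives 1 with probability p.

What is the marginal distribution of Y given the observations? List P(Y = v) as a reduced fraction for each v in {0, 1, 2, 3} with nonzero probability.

Enumerate traces; 6 have nonzero weight after conditioning:
  (Z=1, X=0, Y=0) weight 9/110
  (Z=1, X=0, Y=3) weight 9/110
  (Z=1, X=1, Y=0) weight 6/55
  (Z=1, X=1, Y=3) weight 6/55
  (Z=1, X=2, Y=0) weight 9/143
  (Z=1, X=2, Y=3) weight 6/143
Group by Y:
  weight(Y=0) = 33/130
  weight(Y=3) = 333/1430
Total weight = 33/130 + 333/1430 = 348/715
P(Y=0 | obs) = 33/130 / 348/715 = 121/232
P(Y=3 | obs) = 333/1430 / 348/715 = 111/232

P(Y=0) = 121/232, P(Y=3) = 111/232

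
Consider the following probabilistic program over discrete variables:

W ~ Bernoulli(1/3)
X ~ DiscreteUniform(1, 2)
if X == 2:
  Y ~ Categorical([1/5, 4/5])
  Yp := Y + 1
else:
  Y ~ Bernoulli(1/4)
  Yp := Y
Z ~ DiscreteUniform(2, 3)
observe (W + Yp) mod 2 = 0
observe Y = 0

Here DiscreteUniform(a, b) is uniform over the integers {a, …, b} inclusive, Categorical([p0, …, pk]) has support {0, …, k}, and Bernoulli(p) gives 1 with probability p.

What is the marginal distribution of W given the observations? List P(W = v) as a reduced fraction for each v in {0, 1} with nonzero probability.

P(W=0) = 15/17, P(W=1) = 2/17

Enumerate traces; 4 have nonzero weight after conditioning:
  (W=0, X=1, Y=0, Z=2) weight 1/8
  (W=0, X=1, Y=0, Z=3) weight 1/8
  (W=1, X=2, Y=0, Z=2) weight 1/60
  (W=1, X=2, Y=0, Z=3) weight 1/60
Group by W:
  weight(W=0) = 1/4
  weight(W=1) = 1/30
Total weight = 1/4 + 1/30 = 17/60
P(W=0 | obs) = 1/4 / 17/60 = 15/17
P(W=1 | obs) = 1/30 / 17/60 = 2/17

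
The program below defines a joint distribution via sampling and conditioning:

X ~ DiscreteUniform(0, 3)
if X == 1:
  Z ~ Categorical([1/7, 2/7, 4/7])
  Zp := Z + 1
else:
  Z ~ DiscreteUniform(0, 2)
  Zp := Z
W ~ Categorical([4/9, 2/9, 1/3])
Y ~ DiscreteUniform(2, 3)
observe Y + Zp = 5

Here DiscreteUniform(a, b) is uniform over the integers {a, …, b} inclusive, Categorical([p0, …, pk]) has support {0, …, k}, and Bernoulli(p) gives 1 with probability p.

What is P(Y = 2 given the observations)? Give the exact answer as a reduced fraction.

P(Y = 2 | obs) = 4/13

Enumerate traces; 15 have nonzero weight after conditioning:
  (X=0, Z=2, W=0, Y=3) weight 1/54
  (X=0, Z=2, W=1, Y=3) weight 1/108
  (X=0, Z=2, W=2, Y=3) weight 1/72
  (X=1, Z=1, W=0, Y=3) weight 1/63
  (X=1, Z=1, W=1, Y=3) weight 1/126
  (X=1, Z=1, W=2, Y=3) weight 1/84
  (X=1, Z=2, W=0, Y=2) weight 2/63
  (X=1, Z=2, W=1, Y=2) weight 1/63
  … 7 more
Group by Y:
  weight(Y=2) = 1/14
  weight(Y=3) = 9/56
Total weight = 1/14 + 9/56 = 13/56
P(Y=2 | obs) = 1/14 / 13/56 = 4/13
P(Y=3 | obs) = 9/56 / 13/56 = 9/13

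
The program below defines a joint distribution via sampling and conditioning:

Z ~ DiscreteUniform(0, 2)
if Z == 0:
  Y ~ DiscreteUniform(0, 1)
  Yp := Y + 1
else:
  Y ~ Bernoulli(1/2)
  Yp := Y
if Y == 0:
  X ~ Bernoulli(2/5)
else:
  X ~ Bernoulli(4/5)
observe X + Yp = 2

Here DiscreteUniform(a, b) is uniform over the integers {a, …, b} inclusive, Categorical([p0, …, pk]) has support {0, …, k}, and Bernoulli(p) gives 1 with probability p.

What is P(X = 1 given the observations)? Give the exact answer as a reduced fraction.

Enumerate traces; 4 have nonzero weight after conditioning:
  (Z=0, Y=0, X=1) weight 1/15
  (Z=0, Y=1, X=0) weight 1/30
  (Z=1, Y=1, X=1) weight 2/15
  (Z=2, Y=1, X=1) weight 2/15
Group by X:
  weight(X=0) = 1/30
  weight(X=1) = 1/3
Total weight = 1/30 + 1/3 = 11/30
P(X=0 | obs) = 1/30 / 11/30 = 1/11
P(X=1 | obs) = 1/3 / 11/30 = 10/11

P(X = 1 | obs) = 10/11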